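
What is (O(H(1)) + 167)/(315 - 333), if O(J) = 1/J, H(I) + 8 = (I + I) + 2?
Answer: -667/72 ≈ -9.2639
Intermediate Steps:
H(I) = -6 + 2*I (H(I) = -8 + ((I + I) + 2) = -8 + (2*I + 2) = -8 + (2 + 2*I) = -6 + 2*I)
(O(H(1)) + 167)/(315 - 333) = (1/(-6 + 2*1) + 167)/(315 - 333) = (1/(-6 + 2) + 167)/(-18) = (1/(-4) + 167)*(-1/18) = (-¼ + 167)*(-1/18) = (667/4)*(-1/18) = -667/72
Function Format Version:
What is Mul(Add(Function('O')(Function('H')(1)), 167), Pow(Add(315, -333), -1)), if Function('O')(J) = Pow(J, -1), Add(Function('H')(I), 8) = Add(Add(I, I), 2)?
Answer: Rational(-667, 72) ≈ -9.2639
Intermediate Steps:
Function('H')(I) = Add(-6, Mul(2, I)) (Function('H')(I) = Add(-8, Add(Add(I, I), 2)) = Add(-8, Add(Mul(2, I), 2)) = Add(-8, Add(2, Mul(2, I))) = Add(-6, Mul(2, I)))
Mul(Add(Function('O')(Function('H')(1)), 167), Pow(Add(315, -333), -1)) = Mul(Add(Pow(Add(-6, Mul(2, 1)), -1), 167), Pow(Add(315, -333), -1)) = Mul(Add(Pow(Add(-6, 2), -1), 167), Pow(-18, -1)) = Mul(Add(Pow(-4, -1), 167), Rational(-1, 18)) = Mul(Add(Rational(-1, 4), 167), Rational(-1, 18)) = Mul(Rational(667, 4), Rational(-1, 18)) = Rational(-667, 72)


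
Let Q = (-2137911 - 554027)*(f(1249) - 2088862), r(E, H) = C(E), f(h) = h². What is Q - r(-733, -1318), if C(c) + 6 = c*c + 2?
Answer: 1423660485333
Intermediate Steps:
C(c) = -4 + c² (C(c) = -6 + (c*c + 2) = -6 + (c² + 2) = -6 + (2 + c²) = -4 + c²)
r(E, H) = -4 + E²
Q = 1423661022618 (Q = (-2137911 - 554027)*(1249² - 2088862) = -2691938*(1560001 - 2088862) = -2691938*(-528861) = 1423661022618)
Q - r(-733, -1318) = 1423661022618 - (-4 + (-733)²) = 1423661022618 - (-4 + 537289) = 1423661022618 - 1*537285 = 1423661022618 - 537285 = 1423660485333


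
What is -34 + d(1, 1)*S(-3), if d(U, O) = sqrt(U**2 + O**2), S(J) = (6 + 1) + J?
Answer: -34 + 4*sqrt(2) ≈ -28.343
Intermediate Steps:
S(J) = 7 + J
d(U, O) = sqrt(O**2 + U**2)
-34 + d(1, 1)*S(-3) = -34 + sqrt(1**2 + 1**2)*(7 - 3) = -34 + sqrt(1 + 1)*4 = -34 + sqrt(2)*4 = -34 + 4*sqrt(2)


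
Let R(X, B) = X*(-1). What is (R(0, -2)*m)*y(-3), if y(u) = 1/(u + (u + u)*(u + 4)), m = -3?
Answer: 0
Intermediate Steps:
R(X, B) = -X
y(u) = 1/(u + 2*u*(4 + u)) (y(u) = 1/(u + (2*u)*(4 + u)) = 1/(u + 2*u*(4 + u)))
(R(0, -2)*m)*y(-3) = (-1*0*(-3))*(1/((-3)*(9 + 2*(-3)))) = (0*(-3))*(-1/(3*(9 - 6))) = 0*(-⅓/3) = 0*(-⅓*⅓) = 0*(-⅑) = 0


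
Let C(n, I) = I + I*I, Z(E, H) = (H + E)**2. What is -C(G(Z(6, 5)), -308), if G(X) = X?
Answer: -94556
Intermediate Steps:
Z(E, H) = (E + H)**2
C(n, I) = I + I**2
-C(G(Z(6, 5)), -308) = -(-308)*(1 - 308) = -(-308)*(-307) = -1*94556 = -94556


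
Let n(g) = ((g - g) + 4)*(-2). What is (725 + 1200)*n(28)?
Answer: -15400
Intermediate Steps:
n(g) = -8 (n(g) = (0 + 4)*(-2) = 4*(-2) = -8)
(725 + 1200)*n(28) = (725 + 1200)*(-8) = 1925*(-8) = -15400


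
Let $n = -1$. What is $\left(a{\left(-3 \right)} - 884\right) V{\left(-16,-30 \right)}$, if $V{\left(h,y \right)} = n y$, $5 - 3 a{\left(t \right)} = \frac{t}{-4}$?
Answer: $- \frac{52955}{2} \approx -26478.0$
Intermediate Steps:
$a{\left(t \right)} = \frac{5}{3} + \frac{t}{12}$ ($a{\left(t \right)} = \frac{5}{3} - \frac{t \frac{1}{-4}}{3} = \frac{5}{3} - \frac{t \left(- \frac{1}{4}\right)}{3} = \frac{5}{3} - \frac{\left(- \frac{1}{4}\right) t}{3} = \frac{5}{3} + \frac{t}{12}$)
$V{\left(h,y \right)} = - y$
$\left(a{\left(-3 \right)} - 884\right) V{\left(-16,-30 \right)} = \left(\left(\frac{5}{3} + \frac{1}{12} \left(-3\right)\right) - 884\right) \left(\left(-1\right) \left(-30\right)\right) = \left(\left(\frac{5}{3} - \frac{1}{4}\right) - 884\right) 30 = \left(\frac{17}{12} - 884\right) 30 = \left(- \frac{10591}{12}\right) 30 = - \frac{52955}{2}$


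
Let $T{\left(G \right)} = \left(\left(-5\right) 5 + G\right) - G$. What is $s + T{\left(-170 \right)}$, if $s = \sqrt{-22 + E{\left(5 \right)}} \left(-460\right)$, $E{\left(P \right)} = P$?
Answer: $-25 - 460 i \sqrt{17} \approx -25.0 - 1896.6 i$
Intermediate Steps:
$T{\left(G \right)} = -25$ ($T{\left(G \right)} = \left(-25 + G\right) - G = -25$)
$s = - 460 i \sqrt{17}$ ($s = \sqrt{-22 + 5} \left(-460\right) = \sqrt{-17} \left(-460\right) = i \sqrt{17} \left(-460\right) = - 460 i \sqrt{17} \approx - 1896.6 i$)
$s + T{\left(-170 \right)} = - 460 i \sqrt{17} - 25 = -25 - 460 i \sqrt{17}$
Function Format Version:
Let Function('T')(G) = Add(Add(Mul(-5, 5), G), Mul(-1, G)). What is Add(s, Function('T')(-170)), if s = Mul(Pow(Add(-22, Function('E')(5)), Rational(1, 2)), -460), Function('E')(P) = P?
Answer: Add(-25, Mul(-460, I, Pow(17, Rational(1, 2)))) ≈ Add(-25.000, Mul(-1896.6, I))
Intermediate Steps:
Function('T')(G) = -25 (Function('T')(G) = Add(Add(-25, G), Mul(-1, G)) = -25)
s = Mul(-460, I, Pow(17, Rational(1, 2))) (s = Mul(Pow(Add(-22, 5), Rational(1, 2)), -460) = Mul(Pow(-17, Rational(1, 2)), -460) = Mul(Mul(I, Pow(17, Rational(1, 2))), -460) = Mul(-460, I, Pow(17, Rational(1, 2))) ≈ Mul(-1896.6, I))
Add(s, Function('T')(-170)) = Add(Mul(-460, I, Pow(17, Rational(1, 2))), -25) = Add(-25, Mul(-460, I, Pow(17, Rational(1, 2))))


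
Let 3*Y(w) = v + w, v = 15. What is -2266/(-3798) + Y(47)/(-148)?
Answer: 64219/140526 ≈ 0.45699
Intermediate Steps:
Y(w) = 5 + w/3 (Y(w) = (15 + w)/3 = 5 + w/3)
-2266/(-3798) + Y(47)/(-148) = -2266/(-3798) + (5 + (⅓)*47)/(-148) = -2266*(-1/3798) + (5 + 47/3)*(-1/148) = 1133/1899 + (62/3)*(-1/148) = 1133/1899 - 31/222 = 64219/140526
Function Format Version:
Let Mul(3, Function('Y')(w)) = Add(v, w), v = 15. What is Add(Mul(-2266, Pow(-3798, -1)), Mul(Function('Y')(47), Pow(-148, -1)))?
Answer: Rational(64219, 140526) ≈ 0.45699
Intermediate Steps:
Function('Y')(w) = Add(5, Mul(Rational(1, 3), w)) (Function('Y')(w) = Mul(Rational(1, 3), Add(15, w)) = Add(5, Mul(Rational(1, 3), w)))
Add(Mul(-2266, Pow(-3798, -1)), Mul(Function('Y')(47), Pow(-148, -1))) = Add(Mul(-2266, Pow(-3798, -1)), Mul(Add(5, Mul(Rational(1, 3), 47)), Pow(-148, -1))) = Add(Mul(-2266, Rational(-1, 3798)), Mul(Add(5, Rational(47, 3)), Rational(-1, 148))) = Add(Rational(1133, 1899), Mul(Rational(62, 3), Rational(-1, 148))) = Add(Rational(1133, 1899), Rational(-31, 222)) = Rational(64219, 140526)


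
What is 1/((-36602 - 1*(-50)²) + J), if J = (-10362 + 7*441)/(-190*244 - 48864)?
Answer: -95224/3723441573 ≈ -2.5574e-5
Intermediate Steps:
J = 7275/95224 (J = (-10362 + 3087)/(-46360 - 48864) = -7275/(-95224) = -7275*(-1/95224) = 7275/95224 ≈ 0.076399)
1/((-36602 - 1*(-50)²) + J) = 1/((-36602 - 1*(-50)²) + 7275/95224) = 1/((-36602 - 1*2500) + 7275/95224) = 1/((-36602 - 2500) + 7275/95224) = 1/(-39102 + 7275/95224) = 1/(-3723441573/95224) = -95224/3723441573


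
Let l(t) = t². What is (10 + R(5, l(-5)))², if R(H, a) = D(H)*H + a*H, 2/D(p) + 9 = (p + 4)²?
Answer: 23668225/1296 ≈ 18263.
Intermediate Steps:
D(p) = 2/(-9 + (4 + p)²) (D(p) = 2/(-9 + (p + 4)²) = 2/(-9 + (4 + p)²))
R(H, a) = H*a + 2*H/(-9 + (4 + H)²) (R(H, a) = (2/(-9 + (4 + H)²))*H + a*H = 2*H/(-9 + (4 + H)²) + H*a = H*a + 2*H/(-9 + (4 + H)²))
(10 + R(5, l(-5)))² = (10 + 5*(2 + (-5)²*(-9 + (4 + 5)²))/(-9 + (4 + 5)²))² = (10 + 5*(2 + 25*(-9 + 9²))/(-9 + 9²))² = (10 + 5*(2 + 25*(-9 + 81))/(-9 + 81))² = (10 + 5*(2 + 25*72)/72)² = (10 + 5*(1/72)*(2 + 1800))² = (10 + 5*(1/72)*1802)² = (10 + 4505/36)² = (4865/36)² = 23668225/1296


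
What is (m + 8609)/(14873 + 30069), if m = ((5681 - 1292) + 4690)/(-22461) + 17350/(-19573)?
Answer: 1892099988280/9878906697063 ≈ 0.19153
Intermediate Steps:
m = -567401617/439629153 (m = (4389 + 4690)*(-1/22461) + 17350*(-1/19573) = 9079*(-1/22461) - 17350/19573 = -9079/22461 - 17350/19573 = -567401617/439629153 ≈ -1.2906)
(m + 8609)/(14873 + 30069) = (-567401617/439629153 + 8609)/(14873 + 30069) = (3784199976560/439629153)/44942 = (3784199976560/439629153)*(1/44942) = 1892099988280/9878906697063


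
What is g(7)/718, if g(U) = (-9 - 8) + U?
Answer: -5/359 ≈ -0.013928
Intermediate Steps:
g(U) = -17 + U
g(7)/718 = (-17 + 7)/718 = -10*1/718 = -5/359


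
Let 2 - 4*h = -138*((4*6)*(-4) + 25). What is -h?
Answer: 2449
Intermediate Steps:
h = -2449 (h = 1/2 - (-69)*((4*6)*(-4) + 25)/2 = 1/2 - (-69)*(24*(-4) + 25)/2 = 1/2 - (-69)*(-96 + 25)/2 = 1/2 - (-69)*(-71)/2 = 1/2 - 1/4*9798 = 1/2 - 4899/2 = -2449)
-h = -1*(-2449) = 2449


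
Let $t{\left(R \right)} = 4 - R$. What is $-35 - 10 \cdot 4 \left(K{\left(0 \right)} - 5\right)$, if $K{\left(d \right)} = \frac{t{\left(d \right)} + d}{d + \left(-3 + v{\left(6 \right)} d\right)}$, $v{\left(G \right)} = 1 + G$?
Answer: $\frac{655}{3} \approx 218.33$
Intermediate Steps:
$K{\left(d \right)} = \frac{4}{-3 + 8 d}$ ($K{\left(d \right)} = \frac{\left(4 - d\right) + d}{d + \left(-3 + \left(1 + 6\right) d\right)} = \frac{4}{d + \left(-3 + 7 d\right)} = \frac{4}{-3 + 8 d}$)
$-35 - 10 \cdot 4 \left(K{\left(0 \right)} - 5\right) = -35 - 10 \cdot 4 \left(\frac{4}{-3 + 8 \cdot 0} - 5\right) = -35 - 10 \cdot 4 \left(\frac{4}{-3 + 0} - 5\right) = -35 - 10 \cdot 4 \left(\frac{4}{-3} - 5\right) = -35 - 10 \cdot 4 \left(4 \left(- \frac{1}{3}\right) - 5\right) = -35 - 10 \cdot 4 \left(- \frac{4}{3} - 5\right) = -35 - 10 \cdot 4 \left(- \frac{19}{3}\right) = -35 - - \frac{760}{3} = -35 + \frac{760}{3} = \frac{655}{3}$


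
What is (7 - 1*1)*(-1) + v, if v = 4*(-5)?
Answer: -26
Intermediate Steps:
v = -20
(7 - 1*1)*(-1) + v = (7 - 1*1)*(-1) - 20 = (7 - 1)*(-1) - 20 = 6*(-1) - 20 = -6 - 20 = -26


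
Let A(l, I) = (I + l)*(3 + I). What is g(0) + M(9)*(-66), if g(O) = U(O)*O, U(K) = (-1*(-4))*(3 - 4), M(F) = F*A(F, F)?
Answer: -128304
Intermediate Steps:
A(l, I) = (3 + I)*(I + l)
M(F) = F*(2*F² + 6*F) (M(F) = F*(F² + 3*F + 3*F + F*F) = F*(F² + 3*F + 3*F + F²) = F*(2*F² + 6*F))
U(K) = -4 (U(K) = 4*(-1) = -4)
g(O) = -4*O
g(0) + M(9)*(-66) = -4*0 + (2*9²*(3 + 9))*(-66) = 0 + (2*81*12)*(-66) = 0 + 1944*(-66) = 0 - 128304 = -128304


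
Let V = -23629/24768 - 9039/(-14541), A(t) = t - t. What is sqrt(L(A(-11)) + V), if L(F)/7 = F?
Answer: I*sqrt(484632919)/38184 ≈ 0.57653*I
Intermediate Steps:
A(t) = 0
V = -304609/916416 (V = -23629*1/24768 - 9039*(-1/14541) = -23629/24768 + 23/37 = -304609/916416 ≈ -0.33239)
L(F) = 7*F
sqrt(L(A(-11)) + V) = sqrt(7*0 - 304609/916416) = sqrt(0 - 304609/916416) = sqrt(-304609/916416) = I*sqrt(484632919)/38184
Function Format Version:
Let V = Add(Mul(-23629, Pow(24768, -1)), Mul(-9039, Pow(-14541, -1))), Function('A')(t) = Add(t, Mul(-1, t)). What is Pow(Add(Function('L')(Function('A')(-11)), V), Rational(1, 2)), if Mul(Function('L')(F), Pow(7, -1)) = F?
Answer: Mul(Rational(1, 38184), I, Pow(484632919, Rational(1, 2))) ≈ Mul(0.57653, I)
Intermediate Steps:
Function('A')(t) = 0
V = Rational(-304609, 916416) (V = Add(Mul(-23629, Rational(1, 24768)), Mul(-9039, Rational(-1, 14541))) = Add(Rational(-23629, 24768), Rational(23, 37)) = Rational(-304609, 916416) ≈ -0.33239)
Function('L')(F) = Mul(7, F)
Pow(Add(Function('L')(Function('A')(-11)), V), Rational(1, 2)) = Pow(Add(Mul(7, 0), Rational(-304609, 916416)), Rational(1, 2)) = Pow(Add(0, Rational(-304609, 916416)), Rational(1, 2)) = Pow(Rational(-304609, 916416), Rational(1, 2)) = Mul(Rational(1, 38184), I, Pow(484632919, Rational(1, 2)))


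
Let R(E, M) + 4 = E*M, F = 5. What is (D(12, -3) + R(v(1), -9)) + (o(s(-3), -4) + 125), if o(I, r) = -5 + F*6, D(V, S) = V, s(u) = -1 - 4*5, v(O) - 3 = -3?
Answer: 158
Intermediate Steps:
v(O) = 0 (v(O) = 3 - 3 = 0)
s(u) = -21 (s(u) = -1 - 20 = -21)
R(E, M) = -4 + E*M
o(I, r) = 25 (o(I, r) = -5 + 5*6 = -5 + 30 = 25)
(D(12, -3) + R(v(1), -9)) + (o(s(-3), -4) + 125) = (12 + (-4 + 0*(-9))) + (25 + 125) = (12 + (-4 + 0)) + 150 = (12 - 4) + 150 = 8 + 150 = 158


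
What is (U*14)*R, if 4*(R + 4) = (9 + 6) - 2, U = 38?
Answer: -399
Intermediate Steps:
R = -3/4 (R = -4 + ((9 + 6) - 2)/4 = -4 + (15 - 2)/4 = -4 + (1/4)*13 = -4 + 13/4 = -3/4 ≈ -0.75000)
(U*14)*R = (38*14)*(-3/4) = 532*(-3/4) = -399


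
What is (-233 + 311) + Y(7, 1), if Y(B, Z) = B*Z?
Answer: 85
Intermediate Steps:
(-233 + 311) + Y(7, 1) = (-233 + 311) + 7*1 = 78 + 7 = 85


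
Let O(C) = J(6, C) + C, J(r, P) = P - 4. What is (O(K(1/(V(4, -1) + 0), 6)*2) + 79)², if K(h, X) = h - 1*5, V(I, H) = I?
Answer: 3136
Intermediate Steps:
J(r, P) = -4 + P
K(h, X) = -5 + h (K(h, X) = h - 5 = -5 + h)
O(C) = -4 + 2*C (O(C) = (-4 + C) + C = -4 + 2*C)
(O(K(1/(V(4, -1) + 0), 6)*2) + 79)² = ((-4 + 2*((-5 + 1/(4 + 0))*2)) + 79)² = ((-4 + 2*((-5 + 1/4)*2)) + 79)² = ((-4 + 2*((-5 + ¼)*2)) + 79)² = ((-4 + 2*(-19/4*2)) + 79)² = ((-4 + 2*(-19/2)) + 79)² = ((-4 - 19) + 79)² = (-23 + 79)² = 56² = 3136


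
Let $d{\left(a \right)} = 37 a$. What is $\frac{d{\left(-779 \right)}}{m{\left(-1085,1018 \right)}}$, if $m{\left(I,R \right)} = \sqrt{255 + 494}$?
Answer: $- \frac{28823 \sqrt{749}}{749} \approx -1053.2$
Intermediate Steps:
$m{\left(I,R \right)} = \sqrt{749}$
$\frac{d{\left(-779 \right)}}{m{\left(-1085,1018 \right)}} = \frac{37 \left(-779\right)}{\sqrt{749}} = - 28823 \frac{\sqrt{749}}{749} = - \frac{28823 \sqrt{749}}{749}$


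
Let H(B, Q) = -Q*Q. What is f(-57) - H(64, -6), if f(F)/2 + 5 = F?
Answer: -88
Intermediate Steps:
f(F) = -10 + 2*F
H(B, Q) = -Q**2
f(-57) - H(64, -6) = (-10 + 2*(-57)) - (-1)*(-6)**2 = (-10 - 114) - (-1)*36 = -124 - 1*(-36) = -124 + 36 = -88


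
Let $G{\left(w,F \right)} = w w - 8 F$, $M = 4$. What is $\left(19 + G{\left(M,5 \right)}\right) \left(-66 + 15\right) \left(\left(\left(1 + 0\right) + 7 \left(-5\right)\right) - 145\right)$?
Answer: $-45645$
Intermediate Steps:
$G{\left(w,F \right)} = w^{2} - 8 F$
$\left(19 + G{\left(M,5 \right)}\right) \left(-66 + 15\right) \left(\left(\left(1 + 0\right) + 7 \left(-5\right)\right) - 145\right) = \left(19 + \left(4^{2} - 40\right)\right) \left(-66 + 15\right) \left(\left(\left(1 + 0\right) + 7 \left(-5\right)\right) - 145\right) = \left(19 + \left(16 - 40\right)\right) \left(-51\right) \left(\left(1 - 35\right) - 145\right) = \left(19 - 24\right) \left(-51\right) \left(-34 - 145\right) = \left(-5\right) \left(-51\right) \left(-179\right) = 255 \left(-179\right) = -45645$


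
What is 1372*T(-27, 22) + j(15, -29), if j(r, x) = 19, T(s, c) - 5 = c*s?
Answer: -808089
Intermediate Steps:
T(s, c) = 5 + c*s
1372*T(-27, 22) + j(15, -29) = 1372*(5 + 22*(-27)) + 19 = 1372*(5 - 594) + 19 = 1372*(-589) + 19 = -808108 + 19 = -808089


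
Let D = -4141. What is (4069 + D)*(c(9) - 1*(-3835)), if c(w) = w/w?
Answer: -276192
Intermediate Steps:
c(w) = 1
(4069 + D)*(c(9) - 1*(-3835)) = (4069 - 4141)*(1 - 1*(-3835)) = -72*(1 + 3835) = -72*3836 = -276192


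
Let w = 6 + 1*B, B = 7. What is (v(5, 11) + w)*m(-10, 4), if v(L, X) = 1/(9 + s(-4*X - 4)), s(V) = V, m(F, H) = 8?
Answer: 4048/39 ≈ 103.79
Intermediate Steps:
w = 13 (w = 6 + 1*7 = 6 + 7 = 13)
v(L, X) = 1/(5 - 4*X) (v(L, X) = 1/(9 + (-4*X - 4)) = 1/(9 + (-4 - 4*X)) = 1/(5 - 4*X))
(v(5, 11) + w)*m(-10, 4) = (-1/(-5 + 4*11) + 13)*8 = (-1/(-5 + 44) + 13)*8 = (-1/39 + 13)*8 = (506/39)*8 = 4048/39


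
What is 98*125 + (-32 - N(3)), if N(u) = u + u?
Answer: 12212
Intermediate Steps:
N(u) = 2*u
98*125 + (-32 - N(3)) = 98*125 + (-32 - 2*3) = 12250 + (-32 - 1*6) = 12250 + (-32 - 6) = 12250 - 38 = 12212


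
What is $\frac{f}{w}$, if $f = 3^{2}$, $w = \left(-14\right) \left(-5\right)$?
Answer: $\frac{9}{70} \approx 0.12857$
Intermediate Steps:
$w = 70$
$f = 9$
$\frac{f}{w} = \frac{1}{70} \cdot 9 = \frac{9}{70}$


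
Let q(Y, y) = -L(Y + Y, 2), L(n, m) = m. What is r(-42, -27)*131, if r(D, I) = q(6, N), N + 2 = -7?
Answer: -262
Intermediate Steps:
N = -9 (N = -2 - 7 = -9)
q(Y, y) = -2 (q(Y, y) = -1*2 = -2)
r(D, I) = -2
r(-42, -27)*131 = -2*131 = -262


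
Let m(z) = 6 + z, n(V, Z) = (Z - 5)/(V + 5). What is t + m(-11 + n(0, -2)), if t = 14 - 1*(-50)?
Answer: 288/5 ≈ 57.600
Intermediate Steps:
n(V, Z) = (-5 + Z)/(5 + V)
t = 64 (t = 14 + 50 = 64)
t + m(-11 + n(0, -2)) = 64 + (6 + (-11 + (-5 - 2)/(5 + 0))) = 64 + (6 + (-11 - 7/5)) = 64 + (6 - 62/5) = 64 - 32/5 = 288/5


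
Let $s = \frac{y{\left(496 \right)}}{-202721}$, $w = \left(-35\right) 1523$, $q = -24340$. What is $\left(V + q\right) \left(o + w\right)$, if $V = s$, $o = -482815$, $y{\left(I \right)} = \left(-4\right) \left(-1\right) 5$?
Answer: $\frac{2645338937259200}{202721} \approx 1.3049 \cdot 10^{10}$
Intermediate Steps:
$w = -53305$
$y{\left(I \right)} = 20$ ($y{\left(I \right)} = 4 \cdot 5 = 20$)
$s = - \frac{20}{202721}$ ($s = \frac{20}{-202721} = 20 \left(- \frac{1}{202721}\right) = - \frac{20}{202721} \approx -9.8658 \cdot 10^{-5}$)
$V = - \frac{20}{202721} \approx -9.8658 \cdot 10^{-5}$
$\left(V + q\right) \left(o + w\right) = \left(- \frac{20}{202721} - 24340\right) \left(-482815 - 53305\right) = \left(- \frac{4934229160}{202721}\right) \left(-536120\right) = \frac{2645338937259200}{202721}$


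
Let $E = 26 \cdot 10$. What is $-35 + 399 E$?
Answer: $103705$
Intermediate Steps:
$E = 260$
$-35 + 399 E = -35 + 399 \cdot 260 = -35 + 103740 = 103705$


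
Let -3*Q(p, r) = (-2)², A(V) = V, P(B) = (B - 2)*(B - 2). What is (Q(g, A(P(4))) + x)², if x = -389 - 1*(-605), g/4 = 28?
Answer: 414736/9 ≈ 46082.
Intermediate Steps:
P(B) = (-2 + B)² (P(B) = (-2 + B)*(-2 + B) = (-2 + B)²)
g = 112 (g = 4*28 = 112)
x = 216 (x = -389 + 605 = 216)
Q(p, r) = -4/3 (Q(p, r) = -⅓*(-2)² = -⅓*4 = -4/3)
(Q(g, A(P(4))) + x)² = (-4/3 + 216)² = (644/3)² = 414736/9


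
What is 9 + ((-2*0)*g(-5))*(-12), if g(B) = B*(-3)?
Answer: 9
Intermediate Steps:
g(B) = -3*B
9 + ((-2*0)*g(-5))*(-12) = 9 + ((-2*0)*(-3*(-5)))*(-12) = 9 + (0*15)*(-12) = 9 + 0*(-12) = 9 + 0 = 9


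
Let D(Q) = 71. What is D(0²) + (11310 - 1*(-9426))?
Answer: 20807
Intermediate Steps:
D(0²) + (11310 - 1*(-9426)) = 71 + (11310 - 1*(-9426)) = 71 + (11310 + 9426) = 71 + 20736 = 20807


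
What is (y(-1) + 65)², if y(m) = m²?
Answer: 4356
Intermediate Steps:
(y(-1) + 65)² = ((-1)² + 65)² = (1 + 65)² = 66² = 4356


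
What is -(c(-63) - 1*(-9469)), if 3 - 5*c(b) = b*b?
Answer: -43379/5 ≈ -8675.8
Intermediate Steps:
c(b) = 3/5 - b**2/5 (c(b) = 3/5 - b*b/5 = 3/5 - b**2/5)
-(c(-63) - 1*(-9469)) = -((3/5 - 1/5*(-63)**2) - 1*(-9469)) = -((3/5 - 1/5*3969) + 9469) = -((3/5 - 3969/5) + 9469) = -(-3966/5 + 9469) = -1*43379/5 = -43379/5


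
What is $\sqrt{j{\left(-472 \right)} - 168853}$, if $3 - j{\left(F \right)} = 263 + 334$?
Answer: $i \sqrt{169447} \approx 411.64 i$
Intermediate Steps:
$j{\left(F \right)} = -594$ ($j{\left(F \right)} = 3 - \left(263 + 334\right) = 3 - 597 = -594$)
$\sqrt{j{\left(-472 \right)} - 168853} = \sqrt{-594 - 168853} = \sqrt{-169447} = i \sqrt{169447}$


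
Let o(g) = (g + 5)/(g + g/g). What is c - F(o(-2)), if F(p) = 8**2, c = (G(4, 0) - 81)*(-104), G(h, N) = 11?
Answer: 7216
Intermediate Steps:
o(g) = (5 + g)/(1 + g) (o(g) = (5 + g)/(g + 1) = (5 + g)/(1 + g))
c = 7280 (c = (11 - 81)*(-104) = -70*(-104) = 7280)
F(p) = 64
c - F(o(-2)) = 7280 - 1*64 = 7280 - 64 = 7216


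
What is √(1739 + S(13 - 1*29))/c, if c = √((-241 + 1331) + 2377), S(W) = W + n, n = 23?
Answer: 3*√672598/3467 ≈ 0.70965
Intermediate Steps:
S(W) = 23 + W (S(W) = W + 23 = 23 + W)
c = √3467 (c = √(1090 + 2377) = √3467 ≈ 58.881)
√(1739 + S(13 - 1*29))/c = √(1739 + (23 + (13 - 1*29)))/(√3467) = √(1739 + (23 + (13 - 29)))*(√3467/3467) = √(1739 + (23 - 16))*(√3467/3467) = √(1739 + 7)*(√3467/3467) = √1746*(√3467/3467) = (3*√194)*(√3467/3467) = 3*√672598/3467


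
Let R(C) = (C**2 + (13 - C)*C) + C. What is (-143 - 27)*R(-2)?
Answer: 4760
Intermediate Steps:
R(C) = C + C**2 + C*(13 - C) (R(C) = (C**2 + C*(13 - C)) + C = C + C**2 + C*(13 - C))
(-143 - 27)*R(-2) = (-143 - 27)*(14*(-2)) = -170*(-28) = 4760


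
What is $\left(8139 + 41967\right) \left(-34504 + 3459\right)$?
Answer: $-1555540770$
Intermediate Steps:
$\left(8139 + 41967\right) \left(-34504 + 3459\right) = 50106 \left(-31045\right) = -1555540770$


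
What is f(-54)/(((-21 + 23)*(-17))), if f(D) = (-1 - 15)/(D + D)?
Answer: -2/459 ≈ -0.0043573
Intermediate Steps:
f(D) = -8/D (f(D) = -16*1/(2*D) = -8/D)
f(-54)/(((-21 + 23)*(-17))) = (-8/(-54))/(((-21 + 23)*(-17))) = (-8*(-1/54))/((2*(-17))) = (4/27)/(-34) = (4/27)*(-1/34) = -2/459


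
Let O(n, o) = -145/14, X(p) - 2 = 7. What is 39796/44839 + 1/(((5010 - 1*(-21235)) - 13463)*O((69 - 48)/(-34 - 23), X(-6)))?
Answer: 5268348621/5936011015 ≈ 0.88752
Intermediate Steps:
X(p) = 9 (X(p) = 2 + 7 = 9)
O(n, o) = -145/14 (O(n, o) = -145*1/14 = -145/14)
39796/44839 + 1/(((5010 - 1*(-21235)) - 13463)*O((69 - 48)/(-34 - 23), X(-6))) = 39796/44839 + 1/(((5010 - 1*(-21235)) - 13463)*(-145/14)) = 39796*(1/44839) - 14/145/((5010 + 21235) - 13463) = 39796/44839 - 14/145/(26245 - 13463) = 39796/44839 - 14/145/12782 = 39796/44839 + (1/12782)*(-14/145) = 39796/44839 - 1/132385 = 5268348621/5936011015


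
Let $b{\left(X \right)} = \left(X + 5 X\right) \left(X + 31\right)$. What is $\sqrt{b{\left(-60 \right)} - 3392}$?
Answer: $2 \sqrt{1762} \approx 83.952$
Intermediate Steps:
$b{\left(X \right)} = 6 X \left(31 + X\right)$
$\sqrt{b{\left(-60 \right)} - 3392} = \sqrt{6 \left(-60\right) \left(31 - 60\right) - 3392} = \sqrt{6 \left(-60\right) \left(-29\right) - 3392} = \sqrt{10440 - 3392} = \sqrt{7048} = 2 \sqrt{1762}$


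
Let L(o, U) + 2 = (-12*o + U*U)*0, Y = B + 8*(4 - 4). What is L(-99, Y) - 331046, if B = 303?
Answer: -331048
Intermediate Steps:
Y = 303 (Y = 303 + 8*(4 - 4) = 303 + 8*0 = 303 + 0 = 303)
L(o, U) = -2 (L(o, U) = -2 + (-12*o + U*U)*0 = -2 + (-12*o + U²)*0 = -2 + (U² - 12*o)*0 = -2 + 0 = -2)
L(-99, Y) - 331046 = -2 - 331046 = -331048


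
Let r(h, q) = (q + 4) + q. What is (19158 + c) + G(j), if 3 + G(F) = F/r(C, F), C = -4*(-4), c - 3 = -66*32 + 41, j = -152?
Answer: 1281563/75 ≈ 17088.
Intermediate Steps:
c = -2068 (c = 3 + (-66*32 + 41) = 3 + (-2112 + 41) = 3 - 2071 = -2068)
C = 16
r(h, q) = 4 + 2*q (r(h, q) = (4 + q) + q = 4 + 2*q)
G(F) = -3 + F/(4 + 2*F)
(19158 + c) + G(j) = (19158 - 2068) + (-12 - 5*(-152))/(2*(2 - 152)) = 17090 + (½)*(-12 + 760)/(-150) = 17090 + (½)*(-1/150)*748 = 17090 - 187/75 = 1281563/75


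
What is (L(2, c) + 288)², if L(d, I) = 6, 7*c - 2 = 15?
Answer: 86436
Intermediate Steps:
c = 17/7 (c = 2/7 + (⅐)*15 = 2/7 + 15/7 = 17/7 ≈ 2.4286)
(L(2, c) + 288)² = (6 + 288)² = 294² = 86436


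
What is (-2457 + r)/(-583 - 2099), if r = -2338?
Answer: 4795/2682 ≈ 1.7878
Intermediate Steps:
(-2457 + r)/(-583 - 2099) = (-2457 - 2338)/(-583 - 2099) = -4795/(-2682) = -4795*(-1/2682) = 4795/2682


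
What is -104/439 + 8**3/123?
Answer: 211976/53997 ≈ 3.9257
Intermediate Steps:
-104/439 + 8**3/123 = -104*1/439 + 512*(1/123) = -104/439 + 512/123 = 211976/53997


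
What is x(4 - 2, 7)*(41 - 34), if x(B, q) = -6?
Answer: -42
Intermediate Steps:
x(4 - 2, 7)*(41 - 34) = -6*(41 - 34) = -6*7 = -42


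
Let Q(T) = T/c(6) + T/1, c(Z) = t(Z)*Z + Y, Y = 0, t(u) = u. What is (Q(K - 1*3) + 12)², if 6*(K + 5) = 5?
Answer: 1002001/46656 ≈ 21.476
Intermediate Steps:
K = -25/6 (K = -5 + (⅙)*5 = -5 + ⅚ = -25/6 ≈ -4.1667)
c(Z) = Z² (c(Z) = Z*Z + 0 = Z² + 0 = Z²)
Q(T) = 37*T/36 (Q(T) = T/(6²) + T/1 = T/36 + T*1 = T*(1/36) + T = T/36 + T = 37*T/36)
(Q(K - 1*3) + 12)² = (37*(-25/6 - 1*3)/36 + 12)² = (37*(-25/6 - 3)/36 + 12)² = ((37/36)*(-43/6) + 12)² = (-1591/216 + 12)² = (1001/216)² = 1002001/46656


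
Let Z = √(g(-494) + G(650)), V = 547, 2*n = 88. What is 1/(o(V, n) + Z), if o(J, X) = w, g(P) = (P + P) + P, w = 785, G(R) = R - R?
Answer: 785/617707 - I*√1482/617707 ≈ 0.0012708 - 6.2322e-5*I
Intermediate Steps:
n = 44 (n = (½)*88 = 44)
G(R) = 0
g(P) = 3*P (g(P) = 2*P + P = 3*P)
o(J, X) = 785
Z = I*√1482 (Z = √(3*(-494) + 0) = √(-1482 + 0) = √(-1482) = I*√1482 ≈ 38.497*I)
1/(o(V, n) + Z) = 1/(785 + I*√1482)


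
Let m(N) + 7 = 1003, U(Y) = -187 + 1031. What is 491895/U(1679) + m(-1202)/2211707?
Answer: 1087928455389/1866680708 ≈ 582.81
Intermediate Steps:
U(Y) = 844
m(N) = 996 (m(N) = -7 + 1003 = 996)
491895/U(1679) + m(-1202)/2211707 = 491895/844 + 996/2211707 = 1087928455389/1866680708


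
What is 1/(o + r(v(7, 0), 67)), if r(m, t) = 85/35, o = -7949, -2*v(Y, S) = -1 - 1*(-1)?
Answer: -7/55626 ≈ -0.00012584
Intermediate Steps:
v(Y, S) = 0 (v(Y, S) = -(-1 - 1*(-1))/2 = -(-1 + 1)/2 = -½*0 = 0)
r(m, t) = 17/7 (r(m, t) = 85*(1/35) = 17/7)
1/(o + r(v(7, 0), 67)) = 1/(-7949 + 17/7) = 1/(-55626/7) = -7/55626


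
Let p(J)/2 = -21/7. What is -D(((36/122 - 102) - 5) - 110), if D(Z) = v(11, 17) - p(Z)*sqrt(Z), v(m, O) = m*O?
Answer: -187 - 6*I*sqrt(806359)/61 ≈ -187.0 - 88.325*I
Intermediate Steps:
p(J) = -6 (p(J) = 2*(-21/7) = 2*(-21*1/7) = 2*(-3) = -6)
v(m, O) = O*m
D(Z) = 187 + 6*sqrt(Z) (D(Z) = 17*11 - (-6)*sqrt(Z) = 187 + 6*sqrt(Z))
-D(((36/122 - 102) - 5) - 110) = -(187 + 6*sqrt(((36/122 - 102) - 5) - 110)) = -(187 + 6*sqrt(((36*(1/122) - 102) - 5) - 110)) = -(187 + 6*sqrt(((18/61 - 102) - 5) - 110)) = -(187 + 6*sqrt((-6204/61 - 5) - 110)) = -(187 + 6*sqrt(-6509/61 - 110)) = -(187 + 6*sqrt(-13219/61)) = -(187 + 6*(I*sqrt(806359)/61)) = -(187 + 6*I*sqrt(806359)/61) = -187 - 6*I*sqrt(806359)/61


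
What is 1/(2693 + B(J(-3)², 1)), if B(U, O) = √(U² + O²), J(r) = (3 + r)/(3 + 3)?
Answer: 1/2694 ≈ 0.00037120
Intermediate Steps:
J(r) = ½ + r/6 (J(r) = (3 + r)/6 = (3 + r)*(⅙) = ½ + r/6)
B(U, O) = √(O² + U²)
1/(2693 + B(J(-3)², 1)) = 1/(2693 + √(1² + ((½ + (⅙)*(-3))²)²)) = 1/(2693 + √(1 + ((½ - ½)²)²)) = 1/(2693 + √(1 + (0²)²)) = 1/(2693 + √(1 + 0²)) = 1/(2693 + √(1 + 0)) = 1/(2693 + √1) = 1/(2693 + 1) = 1/2694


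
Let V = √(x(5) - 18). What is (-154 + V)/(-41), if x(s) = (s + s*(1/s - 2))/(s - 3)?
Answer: 154/41 - 2*I*√5/41 ≈ 3.7561 - 0.10908*I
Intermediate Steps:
x(s) = (s + s*(-2 + 1/s))/(-3 + s)
V = 2*I*√5 (V = √((1 - 1*5)/(-3 + 5) - 18) = √((1 - 5)/2 - 18) = √((½)*(-4) - 18) = √(-2 - 18) = √(-20) = 2*I*√5 ≈ 4.4721*I)
(-154 + V)/(-41) = (-154 + 2*I*√5)/(-41) = (-154 + 2*I*√5)*(-1/41) = 154/41 - 2*I*√5/41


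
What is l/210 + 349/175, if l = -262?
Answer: 56/75 ≈ 0.74667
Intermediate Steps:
l/210 + 349/175 = -262/210 + 349/175 = -262*1/210 + 349*(1/175) = -131/105 + 349/175 = 56/75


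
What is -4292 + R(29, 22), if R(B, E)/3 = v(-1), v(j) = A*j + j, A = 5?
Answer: -4310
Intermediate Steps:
v(j) = 6*j (v(j) = 5*j + j = 6*j)
R(B, E) = -18 (R(B, E) = 3*(6*(-1)) = 3*(-6) = -18)
-4292 + R(29, 22) = -4292 - 18 = -4310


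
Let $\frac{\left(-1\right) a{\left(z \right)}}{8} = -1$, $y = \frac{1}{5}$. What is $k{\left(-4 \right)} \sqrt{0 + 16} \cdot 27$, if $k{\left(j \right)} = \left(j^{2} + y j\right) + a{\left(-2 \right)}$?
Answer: $\frac{12528}{5} \approx 2505.6$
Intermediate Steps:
$y = \frac{1}{5} \approx 0.2$
$a{\left(z \right)} = 8$ ($a{\left(z \right)} = \left(-8\right) \left(-1\right) = 8$)
$k{\left(j \right)} = 8 + j^{2} + \frac{j}{5}$ ($k{\left(j \right)} = \left(j^{2} + \frac{j}{5}\right) + 8 = 8 + j^{2} + \frac{j}{5}$)
$k{\left(-4 \right)} \sqrt{0 + 16} \cdot 27 = \left(8 + \left(-4\right)^{2} + \frac{1}{5} \left(-4\right)\right) \sqrt{0 + 16} \cdot 27 = \left(8 + 16 - \frac{4}{5}\right) \sqrt{16} \cdot 27 = \frac{116}{5} \cdot 4 \cdot 27 = \frac{464}{5} \cdot 27 = \frac{12528}{5}$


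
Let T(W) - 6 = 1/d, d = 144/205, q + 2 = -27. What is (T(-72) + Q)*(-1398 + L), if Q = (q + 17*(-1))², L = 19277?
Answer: 5466915467/144 ≈ 3.7965e+7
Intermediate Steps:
q = -29 (q = -2 - 27 = -29)
d = 144/205 (d = 144*(1/205) = 144/205 ≈ 0.70244)
Q = 2116 (Q = (-29 + 17*(-1))² = (-29 - 17)² = (-46)² = 2116)
T(W) = 1069/144 (T(W) = 6 + 1/(144/205) = 6 + 205/144 = 1069/144)
(T(-72) + Q)*(-1398 + L) = (1069/144 + 2116)*(-1398 + 19277) = (305773/144)*17879 = 5466915467/144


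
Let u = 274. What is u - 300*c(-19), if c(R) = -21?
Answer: 6574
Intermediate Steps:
u - 300*c(-19) = 274 - 300*(-21) = 274 + 6300 = 6574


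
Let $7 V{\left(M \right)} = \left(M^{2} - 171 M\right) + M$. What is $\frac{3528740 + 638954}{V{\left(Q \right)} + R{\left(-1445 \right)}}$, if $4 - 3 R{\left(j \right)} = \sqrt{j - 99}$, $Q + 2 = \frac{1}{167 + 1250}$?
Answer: $\frac{124631601062217748458778}{1610598110309928379} + \frac{1646650011112950149852 i \sqrt{386}}{1610598110309928379} \approx 77382.0 + 20087.0 i$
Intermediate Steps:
$Q = - \frac{2833}{1417}$ ($Q = -2 + \frac{1}{167 + 1250} = -2 + \frac{1}{1417} = - \frac{2833}{1417} \approx -1.9993$)
$R{\left(j \right)} = \frac{4}{3} - \frac{\sqrt{-99 + j}}{3}$ ($R{\left(j \right)} = \frac{4}{3} - \frac{\sqrt{j - 99}}{3} = \frac{4}{3} - \frac{\sqrt{-99 + j}}{3}$)
$V{\left(M \right)} = - \frac{170 M}{7} + \frac{M^{2}}{7}$ ($V{\left(M \right)} = \frac{\left(M^{2} - 171 M\right) + M}{7} = \frac{M^{2} - 170 M}{7} = - \frac{170 M}{7} + \frac{M^{2}}{7}$)
$\frac{3528740 + 638954}{V{\left(Q \right)} + R{\left(-1445 \right)}} = \frac{3528740 + 638954}{\frac{1}{7} \left(- \frac{2833}{1417}\right) \left(-170 - \frac{2833}{1417}\right) + \left(\frac{4}{3} - \frac{\sqrt{-99 - 1445}}{3}\right)} = \frac{4167694}{\frac{1}{7} \left(- \frac{2833}{1417}\right) \left(- \frac{243723}{1417}\right) + \left(\frac{4}{3} - \frac{\sqrt{-1544}}{3}\right)} = \frac{4167694}{\frac{690467259}{14055223} + \left(\frac{4}{3} - \frac{2 i \sqrt{386}}{3}\right)} = \frac{4167694}{\frac{2127622669}{42165669} - \frac{2 i \sqrt{386}}{3}}$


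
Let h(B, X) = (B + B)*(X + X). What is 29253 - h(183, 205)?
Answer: -120807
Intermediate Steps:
h(B, X) = 4*B*X (h(B, X) = (2*B)*(2*X) = 4*B*X)
29253 - h(183, 205) = 29253 - 4*183*205 = 29253 - 1*150060 = 29253 - 150060 = -120807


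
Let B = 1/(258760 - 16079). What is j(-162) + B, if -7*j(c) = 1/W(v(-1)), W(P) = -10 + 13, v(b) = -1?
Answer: -242660/5096301 ≈ -0.047615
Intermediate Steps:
W(P) = 3
j(c) = -1/21 (j(c) = -⅐/3 = -⅐*⅓ = -1/21)
B = 1/242681 ≈ 4.1206e-6
j(-162) + B = -1/21 + 1/242681 = -242660/5096301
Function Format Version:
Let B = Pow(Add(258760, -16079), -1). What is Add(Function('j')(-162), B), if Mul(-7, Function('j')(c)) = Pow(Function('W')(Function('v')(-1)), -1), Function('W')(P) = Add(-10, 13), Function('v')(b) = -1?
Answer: Rational(-242660, 5096301) ≈ -0.047615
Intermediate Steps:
Function('W')(P) = 3
Function('j')(c) = Rational(-1, 21) (Function('j')(c) = Mul(Rational(-1, 7), Pow(3, -1)) = Mul(Rational(-1, 7), Rational(1, 3)) = Rational(-1, 21))
B = Rational(1, 242681) (B = Pow(242681, -1) = Rational(1, 242681) ≈ 4.1206e-6)
Add(Function('j')(-162), B) = Add(Rational(-1, 21), Rational(1, 242681)) = Rational(-242660, 5096301)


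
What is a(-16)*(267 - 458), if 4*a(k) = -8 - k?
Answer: -382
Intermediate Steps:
a(k) = -2 - k/4 (a(k) = (-8 - k)/4 = -2 - k/4)
a(-16)*(267 - 458) = (-2 - ¼*(-16))*(267 - 458) = (-2 + 4)*(-191) = 2*(-191) = -382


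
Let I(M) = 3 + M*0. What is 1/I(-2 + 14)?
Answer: ⅓ ≈ 0.33333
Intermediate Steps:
I(M) = 3 (I(M) = 3 + 0 = 3)
1/I(-2 + 14) = 1/3 = ⅓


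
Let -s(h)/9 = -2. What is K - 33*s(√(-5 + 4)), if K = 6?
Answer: -588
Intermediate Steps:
s(h) = 18 (s(h) = -9*(-2) = 18)
K - 33*s(√(-5 + 4)) = 6 - 33*18 = 6 - 594 = -588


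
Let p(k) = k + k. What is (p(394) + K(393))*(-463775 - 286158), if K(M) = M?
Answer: -885670873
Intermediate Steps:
p(k) = 2*k
(p(394) + K(393))*(-463775 - 286158) = (2*394 + 393)*(-463775 - 286158) = (788 + 393)*(-749933) = 1181*(-749933) = -885670873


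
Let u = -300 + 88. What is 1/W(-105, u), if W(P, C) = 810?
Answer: 1/810 ≈ 0.0012346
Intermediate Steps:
u = -212
1/W(-105, u) = 1/810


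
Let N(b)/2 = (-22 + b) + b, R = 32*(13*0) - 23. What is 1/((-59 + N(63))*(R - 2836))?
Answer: -1/425991 ≈ -2.3475e-6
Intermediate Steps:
R = -23 (R = 32*0 - 23 = 0 - 23 = -23)
N(b) = -44 + 4*b (N(b) = 2*((-22 + b) + b) = 2*(-22 + 2*b) = -44 + 4*b)
1/((-59 + N(63))*(R - 2836)) = 1/((-59 + (-44 + 4*63))*(-23 - 2836)) = 1/((-59 + (-44 + 252))*(-2859)) = 1/((-59 + 208)*(-2859)) = 1/(149*(-2859)) = 1/(-425991) = -1/425991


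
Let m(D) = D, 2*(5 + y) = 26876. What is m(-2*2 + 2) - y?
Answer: -13435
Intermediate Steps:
y = 13433 (y = -5 + (½)*26876 = -5 + 13438 = 13433)
m(-2*2 + 2) - y = (-2*2 + 2) - 1*13433 = (-4 + 2) - 13433 = -2 - 13433 = -13435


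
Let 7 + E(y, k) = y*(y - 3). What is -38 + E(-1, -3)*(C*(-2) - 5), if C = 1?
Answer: -17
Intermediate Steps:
E(y, k) = -7 + y*(-3 + y) (E(y, k) = -7 + y*(y - 3) = -7 + y*(-3 + y))
-38 + E(-1, -3)*(C*(-2) - 5) = -38 + (-7 + (-1)² - 3*(-1))*(1*(-2) - 5) = -38 + (-7 + 1 + 3)*(-2 - 5) = -38 - 3*(-7) = -38 + 21 = -17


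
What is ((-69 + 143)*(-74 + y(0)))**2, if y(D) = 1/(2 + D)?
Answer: 29582721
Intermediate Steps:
((-69 + 143)*(-74 + y(0)))**2 = ((-69 + 143)*(-74 + 1/(2 + 0)))**2 = (74*(-74 + 1/2))**2 = (74*(-147/2))**2 = (-5439)**2 = 29582721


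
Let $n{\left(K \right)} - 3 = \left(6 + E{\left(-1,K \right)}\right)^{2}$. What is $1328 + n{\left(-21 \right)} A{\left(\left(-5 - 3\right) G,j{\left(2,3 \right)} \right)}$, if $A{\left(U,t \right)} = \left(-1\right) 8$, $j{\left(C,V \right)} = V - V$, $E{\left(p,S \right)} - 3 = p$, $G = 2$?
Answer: $792$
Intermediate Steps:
$E{\left(p,S \right)} = 3 + p$
$n{\left(K \right)} = 67$ ($n{\left(K \right)} = 3 + \left(6 + \left(3 - 1\right)\right)^{2} = 3 + \left(6 + 2\right)^{2} = 3 + 8^{2} = 3 + 64 = 67$)
$j{\left(C,V \right)} = 0$
$A{\left(U,t \right)} = -8$
$1328 + n{\left(-21 \right)} A{\left(\left(-5 - 3\right) G,j{\left(2,3 \right)} \right)} = 1328 + 67 \left(-8\right) = 1328 - 536 = 792$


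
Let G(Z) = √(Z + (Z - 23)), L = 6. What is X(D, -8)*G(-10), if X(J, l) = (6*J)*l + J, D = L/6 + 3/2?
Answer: -235*I*√43/2 ≈ -770.5*I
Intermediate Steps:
G(Z) = √(-23 + 2*Z) (G(Z) = √(Z + (-23 + Z)) = √(-23 + 2*Z))
D = 5/2 (D = 6/6 + 3/2 = 6*(⅙) + 3*(½) = 1 + 3/2 = 5/2 ≈ 2.5000)
X(J, l) = J + 6*J*l (X(J, l) = 6*J*l + J = J + 6*J*l)
X(D, -8)*G(-10) = (5*(1 + 6*(-8))/2)*√(-23 + 2*(-10)) = (5*(1 - 48)/2)*√(-23 - 20) = ((5/2)*(-47))*√(-43) = -235*I*√43/2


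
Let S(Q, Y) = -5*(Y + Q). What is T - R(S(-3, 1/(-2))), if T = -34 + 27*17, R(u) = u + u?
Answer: 390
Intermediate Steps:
S(Q, Y) = -5*Q - 5*Y (S(Q, Y) = -5*(Q + Y) = -5*Q - 5*Y)
R(u) = 2*u
T = 425 (T = -34 + 459 = 425)
T - R(S(-3, 1/(-2))) = 425 - 2*(-5*(-3) - 5/(-2)) = 425 - 2*(15 - 5*(-1/2)) = 425 - 2*(15 + 5/2) = 425 - 2*35/2 = 425 - 1*35 = 425 - 35 = 390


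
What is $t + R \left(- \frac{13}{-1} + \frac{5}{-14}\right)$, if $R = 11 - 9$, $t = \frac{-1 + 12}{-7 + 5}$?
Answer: $\frac{277}{14} \approx 19.786$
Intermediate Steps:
$t = - \frac{11}{2}$ ($t = \frac{11}{-2} = 11 \left(- \frac{1}{2}\right) = - \frac{11}{2} \approx -5.5$)
$R = 2$
$t + R \left(- \frac{13}{-1} + \frac{5}{-14}\right) = - \frac{11}{2} + 2 \left(- \frac{13}{-1} + \frac{5}{-14}\right) = - \frac{11}{2} + 2 \left(\left(-13\right) \left(-1\right) + 5 \left(- \frac{1}{14}\right)\right) = - \frac{11}{2} + 2 \left(13 - \frac{5}{14}\right) = - \frac{11}{2} + 2 \cdot \frac{177}{14} = - \frac{11}{2} + \frac{177}{7} = \frac{277}{14}$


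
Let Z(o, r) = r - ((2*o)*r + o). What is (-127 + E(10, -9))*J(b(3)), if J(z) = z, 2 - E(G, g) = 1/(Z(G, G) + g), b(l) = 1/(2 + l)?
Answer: -26124/1045 ≈ -24.999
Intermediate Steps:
Z(o, r) = r - o - 2*o*r (Z(o, r) = r - (2*o*r + o) = r - (o + 2*o*r) = r + (-o - 2*o*r) = r - o - 2*o*r)
E(G, g) = 2 - 1/(g - 2*G²) (E(G, g) = 2 - 1/((G - G - 2*G*G) + g) = 2 - 1/((G - G - 2*G²) + g) = 2 - 1/(-2*G² + g) = 2 - 1/(g - 2*G²))
(-127 + E(10, -9))*J(b(3)) = (-127 + (1 - 2*(-9) + 4*10²)/(-1*(-9) + 2*10²))/(2 + 3) = (-127 + (1 + 18 + 4*100)/(9 + 2*100))/5 = (-127 + (1 + 18 + 400)/(9 + 200))*(⅕) = (-127 + 419/209)*(⅕) = -26124/209*⅕ = -26124/1045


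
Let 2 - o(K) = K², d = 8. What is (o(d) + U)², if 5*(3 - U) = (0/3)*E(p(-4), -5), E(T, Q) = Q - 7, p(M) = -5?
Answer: 3481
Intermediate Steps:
E(T, Q) = -7 + Q
o(K) = 2 - K²
U = 3 (U = 3 - 0/3*(-7 - 5)/5 = 3 - 0*(⅓)*(-12)/5 = 3 - 0*(-12) = 3 - ⅕*0 = 3 + 0 = 3)
(o(d) + U)² = ((2 - 1*8²) + 3)² = ((2 - 1*64) + 3)² = ((2 - 64) + 3)² = (-62 + 3)² = (-59)² = 3481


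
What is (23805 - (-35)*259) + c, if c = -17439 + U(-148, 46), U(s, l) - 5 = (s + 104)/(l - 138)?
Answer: 355039/23 ≈ 15436.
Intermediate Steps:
U(s, l) = 5 + (104 + s)/(-138 + l) (U(s, l) = 5 + (s + 104)/(l - 138) = 5 + (104 + s)/(-138 + l))
c = -400971/23 (c = -17439 + (-586 - 148 + 5*46)/(-138 + 46) = -17439 + (-586 - 148 + 230)/(-92) = -17439 - 1/92*(-504) = -17439 + 126/23 = -400971/23 ≈ -17434.)
(23805 - (-35)*259) + c = (23805 - (-35)*259) - 400971/23 = (23805 - 1*(-9065)) - 400971/23 = (23805 + 9065) - 400971/23 = 32870 - 400971/23 = 355039/23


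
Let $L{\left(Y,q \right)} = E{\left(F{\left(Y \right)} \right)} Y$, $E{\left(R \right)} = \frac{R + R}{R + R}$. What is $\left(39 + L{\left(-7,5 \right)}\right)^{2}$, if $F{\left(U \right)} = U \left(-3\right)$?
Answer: $1024$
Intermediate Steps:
$F{\left(U \right)} = - 3 U$
$E{\left(R \right)} = 1$ ($E{\left(R \right)} = \frac{2 R}{2 R} = 2 R \frac{1}{2 R} = 1$)
$L{\left(Y,q \right)} = Y$ ($L{\left(Y,q \right)} = 1 Y = Y$)
$\left(39 + L{\left(-7,5 \right)}\right)^{2} = \left(39 - 7\right)^{2} = 32^{2} = 1024$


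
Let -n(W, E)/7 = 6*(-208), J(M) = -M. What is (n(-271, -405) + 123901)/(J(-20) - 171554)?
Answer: -132637/171534 ≈ -0.77324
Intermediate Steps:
n(W, E) = 8736 (n(W, E) = -42*(-208) = -7*(-1248) = 8736)
(n(-271, -405) + 123901)/(J(-20) - 171554) = (8736 + 123901)/(-1*(-20) - 171554) = 132637/(20 - 171554) = 132637/(-171534) = 132637*(-1/171534) = -132637/171534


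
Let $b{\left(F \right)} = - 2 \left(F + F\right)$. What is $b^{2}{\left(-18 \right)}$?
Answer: $5184$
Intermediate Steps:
$b{\left(F \right)} = - 4 F$ ($b{\left(F \right)} = - 2 \cdot 2 F = - 4 F$)
$b^{2}{\left(-18 \right)} = \left(\left(-4\right) \left(-18\right)\right)^{2} = 72^{2} = 5184$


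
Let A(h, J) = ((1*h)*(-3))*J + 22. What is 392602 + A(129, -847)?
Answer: 720413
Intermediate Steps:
A(h, J) = 22 - 3*J*h (A(h, J) = (h*(-3))*J + 22 = (-3*h)*J + 22 = -3*J*h + 22 = 22 - 3*J*h)
392602 + A(129, -847) = 392602 + (22 - 3*(-847)*129) = 392602 + (22 + 327789) = 392602 + 327811 = 720413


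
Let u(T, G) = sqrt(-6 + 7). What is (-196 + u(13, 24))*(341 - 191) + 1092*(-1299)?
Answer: -1447758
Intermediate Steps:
u(T, G) = 1 (u(T, G) = sqrt(1) = 1)
(-196 + u(13, 24))*(341 - 191) + 1092*(-1299) = (-196 + 1)*(341 - 191) + 1092*(-1299) = -195*150 - 1418508 = -29250 - 1418508 = -1447758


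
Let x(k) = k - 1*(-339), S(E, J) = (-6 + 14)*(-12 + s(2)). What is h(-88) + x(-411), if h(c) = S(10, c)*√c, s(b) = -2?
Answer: -72 - 224*I*√22 ≈ -72.0 - 1050.7*I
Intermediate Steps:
S(E, J) = -112 (S(E, J) = (-6 + 14)*(-12 - 2) = 8*(-14) = -112)
x(k) = 339 + k (x(k) = k + 339 = 339 + k)
h(c) = -112*√c
h(-88) + x(-411) = -224*I*√22 + (339 - 411) = -224*I*√22 - 72 = -72 - 224*I*√22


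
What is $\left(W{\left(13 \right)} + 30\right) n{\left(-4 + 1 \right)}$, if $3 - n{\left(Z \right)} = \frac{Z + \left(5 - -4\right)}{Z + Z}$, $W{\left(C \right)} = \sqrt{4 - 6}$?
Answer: $120 + 4 i \sqrt{2} \approx 120.0 + 5.6569 i$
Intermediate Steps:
$W{\left(C \right)} = i \sqrt{2}$ ($W{\left(C \right)} = \sqrt{-2} = i \sqrt{2}$)
$n{\left(Z \right)} = 3 - \frac{9 + Z}{2 Z}$ ($n{\left(Z \right)} = 3 - \frac{Z + \left(5 - -4\right)}{Z + Z} = 3 - \frac{Z + \left(5 + 4\right)}{2 Z} = 3 - \left(Z + 9\right) \frac{1}{2 Z} = 3 - \left(9 + Z\right) \frac{1}{2 Z} = 3 - \frac{9 + Z}{2 Z}$)
$\left(W{\left(13 \right)} + 30\right) n{\left(-4 + 1 \right)} = \left(i \sqrt{2} + 30\right) \frac{-9 + 5 \left(-4 + 1\right)}{2 \left(-4 + 1\right)} = \left(30 + i \sqrt{2}\right) \frac{-9 + 5 \left(-3\right)}{2 \left(-3\right)} = \left(30 + i \sqrt{2}\right) \frac{1}{2} \left(- \frac{1}{3}\right) \left(-9 - 15\right) = \left(30 + i \sqrt{2}\right) \frac{1}{2} \left(- \frac{1}{3}\right) \left(-24\right) = \left(30 + i \sqrt{2}\right) 4 = 120 + 4 i \sqrt{2}$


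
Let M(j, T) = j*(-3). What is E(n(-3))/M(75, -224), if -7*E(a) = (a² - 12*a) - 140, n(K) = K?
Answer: -19/315 ≈ -0.060317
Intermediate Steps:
M(j, T) = -3*j
E(a) = 20 - a²/7 + 12*a/7 (E(a) = -((a² - 12*a) - 140)/7 = -(-140 + a² - 12*a)/7 = 20 - a²/7 + 12*a/7)
E(n(-3))/M(75, -224) = (20 - ⅐*(-3)² + (12/7)*(-3))/((-3*75)) = (20 - ⅐*9 - 36/7)/(-225) = (20 - 9/7 - 36/7)*(-1/225) = (95/7)*(-1/225) = -19/315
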